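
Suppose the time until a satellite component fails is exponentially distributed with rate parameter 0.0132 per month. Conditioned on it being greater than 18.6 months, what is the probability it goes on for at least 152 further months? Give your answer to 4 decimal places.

0.1345

P(X > s+t | X > s) = e^(−λ(s+t))/e^(−λs) = e^(−λt), independent of s = 18.6.
P(X > 152) = e^(−2.0064) ≈ 0.1345.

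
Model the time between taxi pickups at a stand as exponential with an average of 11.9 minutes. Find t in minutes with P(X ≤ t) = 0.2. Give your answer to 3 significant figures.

2.66

The rate is λ = 1/11.9 = 0.0840336 per minute.
Set 1 − e^(−λt) = 0.2, so t = −ln(0.8)/λ = 0.22314/0.0840336 ≈ 2.65541 minutes.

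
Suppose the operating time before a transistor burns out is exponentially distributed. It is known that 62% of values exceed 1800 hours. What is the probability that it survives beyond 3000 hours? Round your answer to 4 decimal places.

0.4508

e^(−λ·1800) = 0.62 ⇒ λ = −ln(0.62)/1800 = 0.000265575.
P(X > 3000) = e^(−0.000265575·3000) = e^(−0.79673) ≈ 0.4508.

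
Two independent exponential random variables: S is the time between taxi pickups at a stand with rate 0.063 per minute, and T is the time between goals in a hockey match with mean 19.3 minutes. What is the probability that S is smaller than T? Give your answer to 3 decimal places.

λ_1 = 0.063, λ_2 = 1/19.3 = 0.0518135.
For independent exponentials, P(S < T) = λ_1/(λ_1+λ_2) = 0.063/0.114813 ≈ 0.549.

0.549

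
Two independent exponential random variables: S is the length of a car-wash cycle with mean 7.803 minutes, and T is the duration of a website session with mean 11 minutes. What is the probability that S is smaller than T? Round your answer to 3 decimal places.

0.585

λ_1 = 1/7.803 = 0.128156, λ_2 = 1/11 = 0.0909091.
For independent exponentials, P(S < T) = λ_1/(λ_1+λ_2) = 0.128156/0.219065 ≈ 0.585.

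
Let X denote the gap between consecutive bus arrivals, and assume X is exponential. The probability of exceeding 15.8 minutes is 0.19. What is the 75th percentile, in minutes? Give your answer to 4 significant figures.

13.19

e^(−λ·15.8) = 0.19 ⇒ λ = −ln(0.19)/15.8 = 0.10511.
75th percentile: 1 − e^(−λt) = 0.75, t = −ln(0.25)/λ = 13.189 minutes.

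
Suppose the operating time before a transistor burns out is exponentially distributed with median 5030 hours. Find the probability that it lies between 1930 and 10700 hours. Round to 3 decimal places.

0.538

For an exponential, median = ln(2)/λ, so λ = ln 2 / 5030 = 0.000137803 per hour.
P(1930 < X < 10700) = e^(−λ·1930) − e^(−λ·10700) = 0.76647 − 0.22890 ≈ 0.538.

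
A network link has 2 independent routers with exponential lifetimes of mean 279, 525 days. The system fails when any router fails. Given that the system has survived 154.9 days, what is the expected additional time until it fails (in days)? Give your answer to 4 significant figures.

First-failure rate Σλ = 1/279 + 1/525 = 0.00548899.
By memorylessness the expected residual is 1/Σλ = 182.183 days, regardless of the 154.9 already elapsed.

182.2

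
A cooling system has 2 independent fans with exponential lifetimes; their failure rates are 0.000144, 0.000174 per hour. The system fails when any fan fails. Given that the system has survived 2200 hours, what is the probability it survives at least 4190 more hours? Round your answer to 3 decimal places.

0.264

Time to first failure ~ Exp(Σλ) with Σλ = 0.000318.
By memorylessness, P(T > 2200+4190 | T > 2200) = P(T > 4190) = e^(−0.000318·4190) ≈ 0.264.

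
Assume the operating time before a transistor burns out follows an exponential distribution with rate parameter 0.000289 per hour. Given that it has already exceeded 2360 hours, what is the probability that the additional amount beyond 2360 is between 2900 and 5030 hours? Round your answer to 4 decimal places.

Memoryless: the residual past 2360 is again Exp(λ).
P(2900 < residual < 5030) = e^(−λ·2900) − e^(−λ·5030) = 0.43253 − 0.23371 ≈ 0.1988.

0.1988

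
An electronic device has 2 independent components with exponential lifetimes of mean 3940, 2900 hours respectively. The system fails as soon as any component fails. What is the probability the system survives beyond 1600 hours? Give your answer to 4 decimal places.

The first failure time is exponential with rate Σλ_i = 1/3940 + 1/2900 = 0.000598635 per hour.
P(min > 1600) = e^(−0.000598635·1600) = e^(−0.95782) ≈ 0.3837.

0.3837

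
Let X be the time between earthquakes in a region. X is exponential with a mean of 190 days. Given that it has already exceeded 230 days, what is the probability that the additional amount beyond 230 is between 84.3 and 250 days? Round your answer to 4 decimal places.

The rate is λ = 1/190 = 0.00526316 per day.
Memoryless: the residual past 230 is again Exp(λ).
P(84.3 < residual < 250) = e^(−λ·84.3) − e^(−λ·250) = 0.64167 − 0.26826 ≈ 0.3734.

0.3734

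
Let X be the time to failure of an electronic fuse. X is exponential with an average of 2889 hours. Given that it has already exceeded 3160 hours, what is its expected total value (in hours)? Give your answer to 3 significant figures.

The rate is λ = 1/2889 = 0.000346141 per hour.
By memorylessness, E[X | X > 3160] = 3160 + 1/λ = 3160 + 2889 = 6049 hours.

6050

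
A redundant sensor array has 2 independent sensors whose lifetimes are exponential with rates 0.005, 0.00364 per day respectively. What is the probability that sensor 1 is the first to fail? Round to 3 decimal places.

0.579

The time to first failure is exponential with rate Σλ = 0.005 + 0.00364 = 0.00864.
P(sensor 1 first) = λ_1/Σλ = 0.005/0.00864 ≈ 0.579.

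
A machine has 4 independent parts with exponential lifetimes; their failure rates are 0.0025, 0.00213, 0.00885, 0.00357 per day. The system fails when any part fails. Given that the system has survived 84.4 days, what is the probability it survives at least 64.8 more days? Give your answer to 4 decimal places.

Time to first failure ~ Exp(Σλ) with Σλ = 0.01705.
By memorylessness, P(T > 84.4+64.8 | T > 84.4) = P(T > 64.8) = e^(−0.01705·64.8) ≈ 0.3313.

0.3313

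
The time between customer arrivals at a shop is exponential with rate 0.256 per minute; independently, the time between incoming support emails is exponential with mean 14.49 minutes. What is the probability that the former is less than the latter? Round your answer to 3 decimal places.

0.788

λ_1 = 0.256, λ_2 = 1/14.49 = 0.0690131.
For independent exponentials, P(the former < the latter) = λ_1/(λ_1+λ_2) = 0.256/0.325013 ≈ 0.788.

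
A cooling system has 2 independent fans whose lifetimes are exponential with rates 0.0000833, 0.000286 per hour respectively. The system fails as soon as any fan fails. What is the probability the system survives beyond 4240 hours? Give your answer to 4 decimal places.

0.2089

The time to first failure is exponential with rate Σλ = 0.0000833 + 0.000286 = 0.0003693.
P(min > 4240) = e^(−0.0003693·4240) = e^(−1.5658) ≈ 0.2089.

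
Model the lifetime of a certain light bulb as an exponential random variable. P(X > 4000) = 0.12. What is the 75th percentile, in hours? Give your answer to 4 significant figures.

e^(−λ·4000) = 0.12 ⇒ λ = −ln(0.12)/4000 = 0.000530066.
75th percentile: 1 − e^(−λt) = 0.75, t = −ln(0.25)/λ = 2615.32 hours.

2615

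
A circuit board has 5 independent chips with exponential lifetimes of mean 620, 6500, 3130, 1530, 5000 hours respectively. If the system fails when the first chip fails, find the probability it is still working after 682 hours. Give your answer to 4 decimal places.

0.1347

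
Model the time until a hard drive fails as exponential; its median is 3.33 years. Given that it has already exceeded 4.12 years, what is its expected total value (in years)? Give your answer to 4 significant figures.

For an exponential, median = ln(2)/λ, so λ = ln 2 / 3.33 = 0.208152 per year.
By memorylessness, E[X | X > 4.12] = 4.12 + 1/λ = 4.12 + 4.80417 = 8.92417 years.

8.924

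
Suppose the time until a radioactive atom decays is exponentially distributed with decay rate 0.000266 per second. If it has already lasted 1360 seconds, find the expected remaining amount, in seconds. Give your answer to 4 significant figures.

By memorylessness, the remaining amount past any threshold is again Exp(λ) with mean 1/λ = 3759.4 seconds.

3759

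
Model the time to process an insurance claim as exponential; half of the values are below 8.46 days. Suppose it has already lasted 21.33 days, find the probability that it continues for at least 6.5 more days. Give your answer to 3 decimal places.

For an exponential, median = ln(2)/λ, so λ = ln 2 / 8.46 = 0.0819323 per day.
The exponential is memoryless, so the remaining time is again Exp(λ): the condition X > 21.33 is irrelevant.
P(X > 6.5) = e^(−0.53256) ≈ 0.587.

0.587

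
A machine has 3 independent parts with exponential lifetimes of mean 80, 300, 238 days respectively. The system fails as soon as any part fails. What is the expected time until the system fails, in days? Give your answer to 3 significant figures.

49.9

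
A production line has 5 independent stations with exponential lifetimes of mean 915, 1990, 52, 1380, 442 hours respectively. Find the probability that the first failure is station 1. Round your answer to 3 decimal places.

Rates: λ_i = 1/mean_i → 0.0010929, 0.000502513, 0.0192308, 0.000724638, 0.00226244; Σλ = 0.0238133.
P(station 1 first) = λ_1/Σλ = 0.0010929/0.0238133 ≈ 0.046.

0.046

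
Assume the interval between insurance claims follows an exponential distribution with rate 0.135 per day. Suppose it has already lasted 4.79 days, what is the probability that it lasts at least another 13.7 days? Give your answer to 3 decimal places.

The exponential is memoryless, so the remaining time is again Exp(λ): the condition X > 4.79 is irrelevant.
P(X > 13.7) = e^(−1.8495) ≈ 0.157.

0.157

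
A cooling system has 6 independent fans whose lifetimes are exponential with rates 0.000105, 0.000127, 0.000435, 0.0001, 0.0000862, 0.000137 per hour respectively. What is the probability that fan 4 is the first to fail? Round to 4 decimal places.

The time to first failure is exponential with rate Σλ = 0.000105 + 0.000127 + 0.000435 + 0.0001 + 0.0000862 + 0.000137 = 0.0009902.
P(fan 4 first) = λ_4/Σλ = 0.0001/0.0009902 ≈ 0.1010.

0.1010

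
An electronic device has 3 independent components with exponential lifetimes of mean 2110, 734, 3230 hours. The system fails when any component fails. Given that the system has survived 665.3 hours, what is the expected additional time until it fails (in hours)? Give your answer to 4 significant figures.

466.0

First-failure rate Σλ = 1/2110 + 1/734 + 1/3230 = 0.00214593.
By memorylessness the expected residual is 1/Σλ = 465.999 hours, regardless of the 665.3 already elapsed.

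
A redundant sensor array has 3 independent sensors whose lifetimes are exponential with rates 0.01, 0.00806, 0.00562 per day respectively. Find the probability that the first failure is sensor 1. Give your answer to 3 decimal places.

The time to first failure is exponential with rate Σλ = 0.01 + 0.00806 + 0.00562 = 0.02368.
P(sensor 1 first) = λ_1/Σλ = 0.01/0.02368 ≈ 0.422.

0.422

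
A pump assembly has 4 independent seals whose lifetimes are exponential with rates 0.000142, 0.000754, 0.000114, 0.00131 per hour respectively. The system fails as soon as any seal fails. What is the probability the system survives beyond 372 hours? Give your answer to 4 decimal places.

The time to first failure is exponential with rate Σλ = 0.000142 + 0.000754 + 0.000114 + 0.00131 = 0.00232.
P(min > 372) = e^(−0.00232·372) = e^(−0.86304) ≈ 0.4219.

0.4219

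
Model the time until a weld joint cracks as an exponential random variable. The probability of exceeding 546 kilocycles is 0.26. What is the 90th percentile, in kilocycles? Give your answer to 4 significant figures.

933.3

e^(−λ·546) = 0.26 ⇒ λ = −ln(0.26)/546 = 0.00246717.
90th percentile: 1 − e^(−λt) = 0.9, t = −ln(0.1)/λ = 933.291 kilocycles.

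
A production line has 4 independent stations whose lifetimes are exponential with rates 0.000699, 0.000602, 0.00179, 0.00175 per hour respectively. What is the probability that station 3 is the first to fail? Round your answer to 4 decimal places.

The time to first failure is exponential with rate Σλ = 0.000699 + 0.000602 + 0.00179 + 0.00175 = 0.004841.
P(station 3 first) = λ_3/Σλ = 0.00179/0.004841 ≈ 0.3698.

0.3698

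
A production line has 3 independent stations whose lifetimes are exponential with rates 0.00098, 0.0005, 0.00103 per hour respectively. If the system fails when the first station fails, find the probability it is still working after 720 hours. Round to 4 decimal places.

The time to first failure is exponential with rate Σλ = 0.00098 + 0.0005 + 0.00103 = 0.00251.
P(min > 720) = e^(−0.00251·720) = e^(−1.8072) ≈ 0.1641.

0.1641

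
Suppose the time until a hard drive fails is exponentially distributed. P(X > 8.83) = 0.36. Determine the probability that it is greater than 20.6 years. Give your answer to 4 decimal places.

e^(−λ·8.83) = 0.36 ⇒ λ = −ln(0.36)/8.83 = 0.115702.
P(X > 20.6) = e^(−0.115702·20.6) = e^(−2.3835) ≈ 0.0922.

0.0922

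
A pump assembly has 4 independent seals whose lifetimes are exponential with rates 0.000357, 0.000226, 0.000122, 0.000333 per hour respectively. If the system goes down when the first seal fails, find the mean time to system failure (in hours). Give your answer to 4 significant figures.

963.4

The time to first failure is exponential with rate Σλ = 0.000357 + 0.000226 + 0.000122 + 0.000333 = 0.001038.
E[min] = 1/Σλ = 1/0.001038 = 963.391 hours.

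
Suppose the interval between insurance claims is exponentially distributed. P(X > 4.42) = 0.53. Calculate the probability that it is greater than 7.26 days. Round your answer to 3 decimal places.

e^(−λ·4.42) = 0.53 ⇒ λ = −ln(0.53)/4.42 = 0.143638.
P(X > 7.26) = e^(−0.143638·7.26) = e^(−1.0428) ≈ 0.352.

0.352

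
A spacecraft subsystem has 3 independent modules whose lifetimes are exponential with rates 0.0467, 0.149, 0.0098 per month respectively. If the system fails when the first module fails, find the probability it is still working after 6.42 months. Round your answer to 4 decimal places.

0.2673

The time to first failure is exponential with rate Σλ = 0.0467 + 0.149 + 0.0098 = 0.2055.
P(min > 6.42) = e^(−0.2055·6.42) = e^(−1.3193) ≈ 0.2673.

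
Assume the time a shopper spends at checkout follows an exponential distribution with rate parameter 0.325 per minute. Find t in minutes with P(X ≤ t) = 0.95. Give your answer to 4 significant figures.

9.218

Set 1 − e^(−λt) = 0.95, so t = −ln(0.05)/λ = 2.9957/0.325 ≈ 9.21764 minutes.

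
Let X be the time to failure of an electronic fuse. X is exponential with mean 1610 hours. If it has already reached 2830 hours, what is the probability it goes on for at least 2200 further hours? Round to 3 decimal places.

The rate is λ = 1/1610 = 0.000621118 per hour.
P(X > s+t | X > s) = e^(−λ(s+t))/e^(−λs) = e^(−λt), independent of s = 2830.
P(X > 2200) = e^(−1.3665) ≈ 0.255.

0.255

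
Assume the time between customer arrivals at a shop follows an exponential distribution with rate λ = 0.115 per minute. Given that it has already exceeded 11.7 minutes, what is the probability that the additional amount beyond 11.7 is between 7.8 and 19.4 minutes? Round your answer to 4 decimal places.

Memoryless: the residual past 11.7 is again Exp(λ).
P(7.8 < residual < 19.4) = e^(−λ·7.8) − e^(−λ·19.4) = 0.40779 − 0.10742 ≈ 0.3004.

0.3004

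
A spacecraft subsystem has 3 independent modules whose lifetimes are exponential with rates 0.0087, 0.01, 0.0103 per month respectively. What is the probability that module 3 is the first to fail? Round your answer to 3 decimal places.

0.355

The time to first failure is exponential with rate Σλ = 0.0087 + 0.01 + 0.0103 = 0.029.
P(module 3 first) = λ_3/Σλ = 0.0103/0.029 ≈ 0.355.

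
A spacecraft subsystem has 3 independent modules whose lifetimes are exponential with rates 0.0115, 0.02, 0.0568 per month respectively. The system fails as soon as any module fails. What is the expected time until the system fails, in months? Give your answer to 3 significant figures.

The time to first failure is exponential with rate Σλ = 0.0115 + 0.02 + 0.0568 = 0.0883.
E[min] = 1/Σλ = 1/0.0883 = 11.325 months.

11.3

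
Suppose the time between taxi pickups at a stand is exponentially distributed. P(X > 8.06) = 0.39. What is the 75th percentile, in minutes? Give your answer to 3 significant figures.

11.9

e^(−λ·8.06) = 0.39 ⇒ λ = −ln(0.39)/8.06 = 0.116825.
75th percentile: 1 − e^(−λt) = 0.75, t = −ln(0.25)/λ = 11.8664 minutes.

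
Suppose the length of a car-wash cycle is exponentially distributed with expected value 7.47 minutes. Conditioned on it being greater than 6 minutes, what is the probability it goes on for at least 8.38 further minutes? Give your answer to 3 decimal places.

0.326

The rate is λ = 1/7.47 = 0.133869 per minute.
P(X > s+t | X > s) = e^(−λ(s+t))/e^(−λs) = e^(−λt), independent of s = 6.
P(X > 8.38) = e^(−1.1218) ≈ 0.326.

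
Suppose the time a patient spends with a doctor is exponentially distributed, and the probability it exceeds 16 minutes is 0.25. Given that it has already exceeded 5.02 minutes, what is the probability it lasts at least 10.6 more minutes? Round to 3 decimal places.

From e^(−λ·16) = 0.25, λ = −ln(0.25)/16 = 0.0866434.
Memoryless: P(X > 5.02+10.6 | X > 5.02) = P(X > 10.6) = e^(−0.0866434·10.6) ≈ 0.399.

0.399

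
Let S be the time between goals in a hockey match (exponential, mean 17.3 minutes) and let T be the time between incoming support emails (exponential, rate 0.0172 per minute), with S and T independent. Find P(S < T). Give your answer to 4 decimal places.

λ_1 = 1/17.3 = 0.0578035, λ_2 = 0.0172.
For independent exponentials, P(S < T) = λ_1/(λ_1+λ_2) = 0.0578035/0.0750035 ≈ 0.7707.

0.7707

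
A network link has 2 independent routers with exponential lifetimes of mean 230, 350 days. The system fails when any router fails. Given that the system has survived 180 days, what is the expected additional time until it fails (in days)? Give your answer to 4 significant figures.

First-failure rate Σλ = 1/230 + 1/350 = 0.00720497.
By memorylessness the expected residual is 1/Σλ = 138.793 days, regardless of the 180 already elapsed.

138.8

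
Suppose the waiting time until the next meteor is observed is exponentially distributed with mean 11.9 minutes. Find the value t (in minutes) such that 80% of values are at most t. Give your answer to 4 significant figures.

The rate is λ = 1/11.9 = 0.0840336 per minute.
Set 1 − e^(−λt) = 0.8, so t = −ln(0.2)/λ = 1.6094/0.0840336 ≈ 19.1523 minutes.

19.15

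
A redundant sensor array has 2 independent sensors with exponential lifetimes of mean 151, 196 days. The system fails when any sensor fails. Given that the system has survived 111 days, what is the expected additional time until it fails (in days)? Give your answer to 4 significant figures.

First-failure rate Σλ = 1/151 + 1/196 = 0.0117246.
By memorylessness the expected residual is 1/Σλ = 85.2911 days, regardless of the 111 already elapsed.

85.29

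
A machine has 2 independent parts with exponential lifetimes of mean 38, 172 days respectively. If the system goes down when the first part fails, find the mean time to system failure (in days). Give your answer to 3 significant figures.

31.1

The first failure time is exponential with rate Σλ_i = 1/38 + 1/172 = 0.0321297 per day.
E[min] = 1/Σλ = 1/0.0321297 = 31.1238 days.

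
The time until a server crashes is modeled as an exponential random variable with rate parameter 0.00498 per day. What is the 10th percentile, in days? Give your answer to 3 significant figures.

Set 1 − e^(−λt) = 0.1, so t = −ln(0.9)/λ = 0.10536/0.00498 ≈ 21.1567 days.

21.2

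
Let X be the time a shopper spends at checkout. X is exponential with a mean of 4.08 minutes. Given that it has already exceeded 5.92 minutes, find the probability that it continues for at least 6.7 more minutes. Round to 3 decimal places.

0.194

The rate is λ = 1/4.08 = 0.245098 per minute.
The exponential is memoryless, so the remaining time is again Exp(λ): the condition X > 5.92 is irrelevant.
P(X > 6.7) = e^(−1.6422) ≈ 0.194.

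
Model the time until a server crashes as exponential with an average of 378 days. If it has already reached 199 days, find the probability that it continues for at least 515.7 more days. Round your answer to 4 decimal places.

The rate is λ = 1/378 = 0.0026455 per day.
By the memoryless property, P(X > 199+515.7 | X > 199) = P(X > 515.7).
P(X > 515.7) = e^(−1.3643) ≈ 0.2556.

0.2556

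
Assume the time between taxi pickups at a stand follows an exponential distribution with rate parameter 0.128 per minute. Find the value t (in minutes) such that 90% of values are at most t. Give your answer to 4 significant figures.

Set 1 − e^(−λt) = 0.9, so t = −ln(0.1)/λ = 2.3026/0.128 ≈ 17.9889 minutes.

17.99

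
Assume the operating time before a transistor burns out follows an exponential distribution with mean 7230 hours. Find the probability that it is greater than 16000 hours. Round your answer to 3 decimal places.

The rate is λ = 1/7230 = 0.000138313 per hour.
P(X > 16000) = e^(−λ·16000) = e^(−2.213) ≈ 0.109.

0.109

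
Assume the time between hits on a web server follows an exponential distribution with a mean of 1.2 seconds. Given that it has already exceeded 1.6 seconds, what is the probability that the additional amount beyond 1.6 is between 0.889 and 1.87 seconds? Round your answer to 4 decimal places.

0.2662

The rate is λ = 1/1.2 = 0.833333 per second.
Memoryless: the residual past 1.6 is again Exp(λ).
P(0.889 < residual < 1.87) = e^(−λ·0.889) − e^(−λ·1.87) = 0.47672 − 0.21049 ≈ 0.2662.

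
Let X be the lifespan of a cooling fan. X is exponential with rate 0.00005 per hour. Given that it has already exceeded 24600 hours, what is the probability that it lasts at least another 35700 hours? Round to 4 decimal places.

By the memoryless property, P(X > 24600+35700 | X > 24600) = P(X > 35700).
P(X > 35700) = e^(−1.785) ≈ 0.1678.

0.1678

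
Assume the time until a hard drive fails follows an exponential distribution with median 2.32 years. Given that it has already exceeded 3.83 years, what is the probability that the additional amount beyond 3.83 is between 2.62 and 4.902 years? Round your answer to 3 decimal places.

0.226

For an exponential, median = ln(2)/λ, so λ = ln 2 / 2.32 = 0.29877 per year.
Memoryless: the residual past 3.83 is again Exp(λ).
P(2.62 < residual < 4.902) = e^(−λ·2.62) − e^(−λ·4.902) = 0.45713 − 0.23118 ≈ 0.226.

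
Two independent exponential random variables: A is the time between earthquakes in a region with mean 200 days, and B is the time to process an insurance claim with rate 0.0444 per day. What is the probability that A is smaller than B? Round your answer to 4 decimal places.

0.1012

λ_1 = 1/200 = 0.005, λ_2 = 0.0444.
For independent exponentials, P(A < B) = λ_1/(λ_1+λ_2) = 0.005/0.0494 ≈ 0.1012.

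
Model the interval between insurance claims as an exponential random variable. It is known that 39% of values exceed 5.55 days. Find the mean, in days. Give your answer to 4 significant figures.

e^(−λ·5.55) = 0.39 ⇒ λ = −ln(0.39)/5.55 = 0.169659.
Mean = 1/λ = 5.89417 days.

5.894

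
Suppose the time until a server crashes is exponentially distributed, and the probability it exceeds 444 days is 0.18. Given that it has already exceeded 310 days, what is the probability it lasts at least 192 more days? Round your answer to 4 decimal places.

From e^(−λ·444) = 0.18, λ = −ln(0.18)/444 = 0.00386216.
Memoryless: P(X > 310+192 | X > 310) = P(X > 192) = e^(−0.00386216·192) ≈ 0.4764.

0.4764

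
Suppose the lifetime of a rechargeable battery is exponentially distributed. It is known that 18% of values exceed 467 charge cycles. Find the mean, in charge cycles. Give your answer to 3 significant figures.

e^(−λ·467) = 0.18 ⇒ λ = −ln(0.18)/467 = 0.00367195.
Mean = 1/λ = 272.335 charge cycles.

272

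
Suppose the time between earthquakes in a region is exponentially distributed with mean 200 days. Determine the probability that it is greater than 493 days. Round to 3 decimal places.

The rate is λ = 1/200 = 0.005 per day.
P(X > 493) = e^(−λ·493) = e^(−2.465) ≈ 0.085.

0.085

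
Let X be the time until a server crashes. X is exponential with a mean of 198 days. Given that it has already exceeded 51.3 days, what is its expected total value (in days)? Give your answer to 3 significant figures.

249

The rate is λ = 1/198 = 0.00505051 per day.
By memorylessness, E[X | X > 51.3] = 51.3 + 1/λ = 51.3 + 198 = 249.3 days.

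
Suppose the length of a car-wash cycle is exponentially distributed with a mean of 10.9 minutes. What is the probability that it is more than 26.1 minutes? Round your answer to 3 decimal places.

The rate is λ = 1/10.9 = 0.0917431 per minute.
P(X > 26.1) = e^(−λ·26.1) = e^(−2.3945) ≈ 0.091.

0.091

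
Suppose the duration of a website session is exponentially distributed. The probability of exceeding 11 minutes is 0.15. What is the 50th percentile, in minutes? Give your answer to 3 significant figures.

4.02

e^(−λ·11) = 0.15 ⇒ λ = −ln(0.15)/11 = 0.172465.
50th percentile: 1 − e^(−λt) = 0.5, t = −ln(0.5)/λ = 4.01905 minutes.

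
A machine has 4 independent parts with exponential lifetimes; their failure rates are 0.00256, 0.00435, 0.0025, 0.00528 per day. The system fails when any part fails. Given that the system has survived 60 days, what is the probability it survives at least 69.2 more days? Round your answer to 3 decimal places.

0.362

Time to first failure ~ Exp(Σλ) with Σλ = 0.01469.
By memorylessness, P(T > 60+69.2 | T > 60) = P(T > 69.2) = e^(−0.01469·69.2) ≈ 0.362.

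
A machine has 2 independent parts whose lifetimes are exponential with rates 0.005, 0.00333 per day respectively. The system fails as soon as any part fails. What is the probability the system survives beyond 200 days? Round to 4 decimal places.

0.1890

The time to first failure is exponential with rate Σλ = 0.005 + 0.00333 = 0.00833.
P(min > 200) = e^(−0.00833·200) = e^(−1.666) ≈ 0.1890.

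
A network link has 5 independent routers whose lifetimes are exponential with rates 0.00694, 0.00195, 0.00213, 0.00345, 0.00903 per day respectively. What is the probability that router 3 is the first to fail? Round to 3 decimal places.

0.091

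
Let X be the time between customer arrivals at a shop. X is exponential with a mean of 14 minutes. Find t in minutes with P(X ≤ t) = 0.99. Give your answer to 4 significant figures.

64.47

The rate is λ = 1/14 = 0.0714286 per minute.
Set 1 − e^(−λt) = 0.99, so t = −ln(0.01)/λ = 4.6052/0.0714286 ≈ 64.4724 minutes.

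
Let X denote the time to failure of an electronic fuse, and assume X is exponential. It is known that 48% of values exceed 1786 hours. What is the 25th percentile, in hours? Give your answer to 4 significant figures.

700.0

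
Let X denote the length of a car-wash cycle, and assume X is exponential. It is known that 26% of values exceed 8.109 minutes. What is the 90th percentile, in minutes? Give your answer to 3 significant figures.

e^(−λ·8.109) = 0.26 ⇒ λ = −ln(0.26)/8.109 = 0.166121.
90th percentile: 1 − e^(−λt) = 0.9, t = −ln(0.1)/λ = 13.8609 minutes.

13.9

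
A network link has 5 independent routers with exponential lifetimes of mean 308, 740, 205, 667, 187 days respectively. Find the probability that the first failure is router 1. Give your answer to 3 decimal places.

0.199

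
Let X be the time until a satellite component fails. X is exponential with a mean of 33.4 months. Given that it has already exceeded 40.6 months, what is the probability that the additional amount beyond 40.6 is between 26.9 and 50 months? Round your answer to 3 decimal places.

0.223

The rate is λ = 1/33.4 = 0.0299401 per month.
Memoryless: the residual past 40.6 is again Exp(λ).
P(26.9 < residual < 50) = e^(−λ·26.9) − e^(−λ·50) = 0.44691 − 0.22380 ≈ 0.223.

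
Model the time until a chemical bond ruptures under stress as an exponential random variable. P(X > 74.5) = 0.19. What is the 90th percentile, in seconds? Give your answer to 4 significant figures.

e^(−λ·74.5) = 0.19 ⇒ λ = −ln(0.19)/74.5 = 0.0222917.
90th percentile: 1 − e^(−λt) = 0.9, t = −ln(0.1)/λ = 103.293 seconds.

103.3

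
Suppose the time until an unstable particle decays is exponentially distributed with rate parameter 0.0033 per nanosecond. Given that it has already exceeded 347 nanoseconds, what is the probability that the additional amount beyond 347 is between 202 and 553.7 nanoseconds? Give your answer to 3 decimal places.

0.353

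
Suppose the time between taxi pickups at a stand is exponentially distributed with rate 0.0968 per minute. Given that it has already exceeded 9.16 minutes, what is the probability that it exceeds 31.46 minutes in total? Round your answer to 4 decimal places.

P(X > s+t | X > s) = e^(−λ(s+t))/e^(−λs) = e^(−λt), independent of s = 9.16.
P(X > 22.3) = e^(−2.1586) ≈ 0.1155.

0.1155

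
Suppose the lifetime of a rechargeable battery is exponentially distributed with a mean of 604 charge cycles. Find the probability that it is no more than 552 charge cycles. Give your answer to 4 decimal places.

The rate is λ = 1/604 = 0.00165563 per charge cycle.
P(X ≤ 552) = 1 − e^(−λ·552) = 1 − e^(−0.91391) ≈ 0.5990.

0.5990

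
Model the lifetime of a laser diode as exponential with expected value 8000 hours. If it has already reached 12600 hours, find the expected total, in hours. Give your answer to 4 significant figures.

20600

The rate is λ = 1/8000 = 0.000125 per hour.
By memorylessness, E[X | X > 12600] = 12600 + 1/λ = 12600 + 8000 = 20600 hours.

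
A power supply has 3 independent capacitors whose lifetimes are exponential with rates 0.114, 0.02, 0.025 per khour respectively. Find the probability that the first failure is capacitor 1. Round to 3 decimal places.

0.717

The time to first failure is exponential with rate Σλ = 0.114 + 0.02 + 0.025 = 0.159.
P(capacitor 1 first) = λ_1/Σλ = 0.114/0.159 ≈ 0.717.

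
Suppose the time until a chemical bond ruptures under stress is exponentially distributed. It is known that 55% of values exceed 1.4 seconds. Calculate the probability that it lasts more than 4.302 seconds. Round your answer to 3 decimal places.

e^(−λ·1.4) = 0.55 ⇒ λ = −ln(0.55)/1.4 = 0.427026.
P(X > 4.302) = e^(−0.427026·4.302) = e^(−1.8371) ≈ 0.159.

0.159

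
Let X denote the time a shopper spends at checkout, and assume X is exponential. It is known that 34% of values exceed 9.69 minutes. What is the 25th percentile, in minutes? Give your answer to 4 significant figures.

2.584

e^(−λ·9.69) = 0.34 ⇒ λ = −ln(0.34)/9.69 = 0.111332.
25th percentile: 1 − e^(−λt) = 0.25, t = −ln(0.75)/λ = 2.584 minutes.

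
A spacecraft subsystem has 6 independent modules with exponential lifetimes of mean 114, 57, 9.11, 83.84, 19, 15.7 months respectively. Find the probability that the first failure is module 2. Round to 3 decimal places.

Rates: λ_i = 1/mean_i → 0.00877193, 0.0175439, 0.109769, 0.0119275, 0.0526316, 0.0636943; Σλ = 0.264339.
P(module 2 first) = λ_2/Σλ = 0.0175439/0.264339 ≈ 0.066.

0.066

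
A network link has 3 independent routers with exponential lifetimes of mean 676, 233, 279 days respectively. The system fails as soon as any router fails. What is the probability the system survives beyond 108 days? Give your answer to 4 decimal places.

The first failure time is exponential with rate Σλ_i = 1/676 + 1/233 + 1/279 = 0.00935536 per day.
P(min > 108) = e^(−0.00935536·108) = e^(−1.0104) ≈ 0.3641.

0.3641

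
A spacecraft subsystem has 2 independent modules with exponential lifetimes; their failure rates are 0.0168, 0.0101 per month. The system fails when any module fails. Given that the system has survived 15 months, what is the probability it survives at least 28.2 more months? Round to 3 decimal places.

Time to first failure ~ Exp(Σλ) with Σλ = 0.0269.
By memorylessness, P(T > 15+28.2 | T > 15) = P(T > 28.2) = e^(−0.0269·28.2) ≈ 0.468.

0.468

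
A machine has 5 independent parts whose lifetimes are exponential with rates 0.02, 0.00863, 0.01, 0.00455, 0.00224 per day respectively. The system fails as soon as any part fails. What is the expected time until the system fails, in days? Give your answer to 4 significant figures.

22.02

The time to first failure is exponential with rate Σλ = 0.02 + 0.00863 + 0.01 + 0.00455 + 0.00224 = 0.04542.
E[min] = 1/Σλ = 1/0.04542 = 22.0167 days.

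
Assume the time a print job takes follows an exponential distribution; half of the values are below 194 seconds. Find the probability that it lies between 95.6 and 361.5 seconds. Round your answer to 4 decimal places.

0.4358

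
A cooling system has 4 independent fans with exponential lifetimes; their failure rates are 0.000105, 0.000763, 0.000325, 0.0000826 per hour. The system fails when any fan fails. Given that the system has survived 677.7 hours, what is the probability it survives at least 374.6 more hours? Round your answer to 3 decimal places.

0.620

Time to first failure ~ Exp(Σλ) with Σλ = 0.0012756.
By memorylessness, P(T > 677.7+374.6 | T > 677.7) = P(T > 374.6) = e^(−0.0012756·374.6) ≈ 0.620.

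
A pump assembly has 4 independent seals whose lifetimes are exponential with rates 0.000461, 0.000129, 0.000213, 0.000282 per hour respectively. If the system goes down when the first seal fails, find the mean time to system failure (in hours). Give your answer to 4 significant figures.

921.7

The time to first failure is exponential with rate Σλ = 0.000461 + 0.000129 + 0.000213 + 0.000282 = 0.001085.
E[min] = 1/Σλ = 1/0.001085 = 921.659 hours.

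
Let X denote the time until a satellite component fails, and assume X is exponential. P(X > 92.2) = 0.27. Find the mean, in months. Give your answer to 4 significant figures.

e^(−λ·92.2) = 0.27 ⇒ λ = −ln(0.27)/92.2 = 0.014201.
Mean = 1/λ = 70.4175 months.

70.42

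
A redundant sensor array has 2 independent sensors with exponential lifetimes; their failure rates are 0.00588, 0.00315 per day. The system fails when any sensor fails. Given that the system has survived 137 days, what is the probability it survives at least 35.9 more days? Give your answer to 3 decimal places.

0.723

Time to first failure ~ Exp(Σλ) with Σλ = 0.00903.
By memorylessness, P(T > 137+35.9 | T > 137) = P(T > 35.9) = e^(−0.00903·35.9) ≈ 0.723.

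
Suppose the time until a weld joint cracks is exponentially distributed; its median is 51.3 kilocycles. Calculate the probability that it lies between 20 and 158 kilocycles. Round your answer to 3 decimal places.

0.645

For an exponential, median = ln(2)/λ, so λ = ln 2 / 51.3 = 0.0135116 per kilocycle.
P(20 < X < 158) = e^(−λ·20) − e^(−λ·158) = 0.76320 − 0.11826 ≈ 0.645.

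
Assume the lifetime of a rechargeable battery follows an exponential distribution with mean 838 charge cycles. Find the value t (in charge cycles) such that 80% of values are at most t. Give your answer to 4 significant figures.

1349

The rate is λ = 1/838 = 0.00119332 per charge cycle.
Set 1 − e^(−λt) = 0.8, so t = −ln(0.2)/λ = 1.6094/0.00119332 ≈ 1348.71 charge cycles.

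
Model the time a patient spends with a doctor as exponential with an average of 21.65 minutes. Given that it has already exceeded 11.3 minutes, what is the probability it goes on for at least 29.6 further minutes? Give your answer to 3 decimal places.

The rate is λ = 1/21.65 = 0.0461894 per minute.
The exponential is memoryless, so the remaining time is again Exp(λ): the condition X > 11.3 is irrelevant.
P(X > 29.6) = e^(−1.3672) ≈ 0.255.

0.255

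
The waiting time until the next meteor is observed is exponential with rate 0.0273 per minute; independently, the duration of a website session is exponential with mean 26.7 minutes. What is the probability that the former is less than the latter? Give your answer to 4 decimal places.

λ_1 = 0.0273, λ_2 = 1/26.7 = 0.0374532.
For independent exponentials, P(the former < the latter) = λ_1/(λ_1+λ_2) = 0.0273/0.0647532 ≈ 0.4216.

0.4216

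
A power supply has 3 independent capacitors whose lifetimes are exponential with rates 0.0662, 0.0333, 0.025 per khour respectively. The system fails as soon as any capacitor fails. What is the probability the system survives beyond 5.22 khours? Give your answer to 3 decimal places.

The time to first failure is exponential with rate Σλ = 0.0662 + 0.0333 + 0.025 = 0.1245.
P(min > 5.22) = e^(−0.1245·5.22) = e^(−0.64989) ≈ 0.522.

0.522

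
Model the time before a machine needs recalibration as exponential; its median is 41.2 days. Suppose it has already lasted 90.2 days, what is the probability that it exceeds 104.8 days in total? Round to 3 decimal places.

0.782

For an exponential, median = ln(2)/λ, so λ = ln 2 / 41.2 = 0.016824 per day.
P(X > s+t | X > s) = e^(−λ(s+t))/e^(−λs) = e^(−λt), independent of s = 90.2.
P(X > 14.6) = e^(−0.24563) ≈ 0.782.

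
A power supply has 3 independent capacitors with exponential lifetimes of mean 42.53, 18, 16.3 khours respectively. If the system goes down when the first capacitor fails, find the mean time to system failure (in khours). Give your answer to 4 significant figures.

The first failure time is exponential with rate Σλ_i = 1/42.53 + 1/18 + 1/16.3 = 0.140418 per khour.
E[min] = 1/Σλ = 1/0.140418 = 7.12159 khours.

7.122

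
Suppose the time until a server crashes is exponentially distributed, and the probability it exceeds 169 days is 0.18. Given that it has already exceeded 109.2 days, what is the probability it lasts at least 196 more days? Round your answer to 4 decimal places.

From e^(−λ·169) = 0.18, λ = −ln(0.18)/169 = 0.0101467.
Memoryless: P(X > 109.2+196 | X > 109.2) = P(X > 196) = e^(−0.0101467·196) ≈ 0.1369.

0.1369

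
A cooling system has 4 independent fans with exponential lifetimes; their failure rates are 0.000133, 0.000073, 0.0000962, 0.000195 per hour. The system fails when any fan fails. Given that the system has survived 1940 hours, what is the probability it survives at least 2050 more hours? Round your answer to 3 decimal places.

0.361

Time to first failure ~ Exp(Σλ) with Σλ = 0.0004972.
By memorylessness, P(T > 1940+2050 | T > 1940) = P(T > 2050) = e^(−0.0004972·2050) ≈ 0.361.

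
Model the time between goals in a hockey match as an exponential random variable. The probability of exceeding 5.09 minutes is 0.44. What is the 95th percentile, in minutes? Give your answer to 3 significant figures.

e^(−λ·5.09) = 0.44 ⇒ λ = −ln(0.44)/5.09 = 0.161293.
95th percentile: 1 − e^(−λt) = 0.95, t = −ln(0.05)/λ = 18.5733 minutes.

18.6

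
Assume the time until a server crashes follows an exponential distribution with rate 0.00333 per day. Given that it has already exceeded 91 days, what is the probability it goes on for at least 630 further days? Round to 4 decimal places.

0.1227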